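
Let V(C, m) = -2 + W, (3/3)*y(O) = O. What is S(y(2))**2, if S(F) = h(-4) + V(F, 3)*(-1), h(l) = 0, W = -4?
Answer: 36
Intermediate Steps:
y(O) = O
V(C, m) = -6 (V(C, m) = -2 - 4 = -6)
S(F) = 6 (S(F) = 0 - 6*(-1) = 0 + 6 = 6)
S(y(2))**2 = 6**2 = 36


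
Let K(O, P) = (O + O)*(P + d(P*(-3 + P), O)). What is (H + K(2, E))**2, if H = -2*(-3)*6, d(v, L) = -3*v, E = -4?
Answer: 99856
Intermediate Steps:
K(O, P) = 2*O*(P - 3*P*(-3 + P)) (K(O, P) = (O + O)*(P - 3*P*(-3 + P)) = (2*O)*(P - 3*P*(-3 + P)) = 2*O*(P - 3*P*(-3 + P)))
H = 36 (H = 6*6 = 36)
(H + K(2, E))**2 = (36 + 2*2*(-4)*(10 - 3*(-4)))**2 = (36 + 2*2*(-4)*(10 + 12))**2 = (36 + 2*2*(-4)*22)**2 = (36 - 352)**2 = (-316)**2 = 99856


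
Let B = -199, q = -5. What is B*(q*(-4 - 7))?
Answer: -10945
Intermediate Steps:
B*(q*(-4 - 7)) = -(-995)*(-4 - 7) = -(-995)*(-11) = -199*55 = -10945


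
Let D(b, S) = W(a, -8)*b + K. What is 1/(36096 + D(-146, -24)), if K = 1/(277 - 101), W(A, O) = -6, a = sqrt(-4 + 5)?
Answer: 176/6507073 ≈ 2.7047e-5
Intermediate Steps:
a = 1 (a = sqrt(1) = 1)
K = 1/176 ≈ 0.0056818
D(b, S) = 1/176 - 6*b (D(b, S) = -6*b + 1/176 = 1/176 - 6*b)
1/(36096 + D(-146, -24)) = 1/(36096 + (1/176 - 6*(-146))) = 1/(36096 + (1/176 + 876)) = 1/(36096 + 154177/176) = 1/(6507073/176) = 176/6507073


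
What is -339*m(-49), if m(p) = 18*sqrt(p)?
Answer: -42714*I ≈ -42714.0*I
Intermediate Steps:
-339*m(-49) = -6102*sqrt(-49) = -6102*7*I = -42714*I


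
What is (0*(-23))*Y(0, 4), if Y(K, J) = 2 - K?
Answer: 0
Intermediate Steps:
(0*(-23))*Y(0, 4) = (0*(-23))*(2 - 1*0) = 0*(2 + 0) = 0*2 = 0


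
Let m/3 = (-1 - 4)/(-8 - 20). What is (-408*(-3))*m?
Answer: 4590/7 ≈ 655.71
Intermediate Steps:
m = 15/28 (m = 3*((-1 - 4)/(-8 - 20)) = 3*(-5/(-28)) = 3*(-5*(-1/28)) = 3*(5/28) = 15/28 ≈ 0.53571)
(-408*(-3))*m = -408*(-3)*(15/28) = 1224*(15/28) = 4590/7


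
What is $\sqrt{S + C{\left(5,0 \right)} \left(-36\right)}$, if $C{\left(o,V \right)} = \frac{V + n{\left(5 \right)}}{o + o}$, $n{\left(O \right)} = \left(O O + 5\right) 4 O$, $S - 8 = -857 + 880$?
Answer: $i \sqrt{2129} \approx 46.141 i$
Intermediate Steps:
$S = 31$ ($S = 8 + \left(-857 + 880\right) = 8 + 23 = 31$)
$n{\left(O \right)} = O \left(20 + 4 O^{2}\right)$ ($n{\left(O \right)} = \left(O^{2} + 5\right) 4 O = \left(5 + O^{2}\right) 4 O = \left(20 + 4 O^{2}\right) O = O \left(20 + 4 O^{2}\right)$)
$C{\left(o,V \right)} = \frac{600 + V}{2 o}$ ($C{\left(o,V \right)} = \frac{V + 4 \cdot 5 \left(5 + 5^{2}\right)}{o + o} = \frac{V + 4 \cdot 5 \left(5 + 25\right)}{2 o} = \left(V + 4 \cdot 5 \cdot 30\right) \frac{1}{2 o} = \left(V + 600\right) \frac{1}{2 o} = \left(600 + V\right) \frac{1}{2 o} = \frac{600 + V}{2 o}$)
$\sqrt{S + C{\left(5,0 \right)} \left(-36\right)} = \sqrt{31 + \frac{600 + 0}{2 \cdot 5} \left(-36\right)} = \sqrt{31 + \frac{1}{2} \cdot \frac{1}{5} \cdot 600 \left(-36\right)} = \sqrt{31 + 60 \left(-36\right)} = \sqrt{31 - 2160} = \sqrt{-2129} = i \sqrt{2129}$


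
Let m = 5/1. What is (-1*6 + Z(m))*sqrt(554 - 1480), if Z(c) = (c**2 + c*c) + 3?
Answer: 47*I*sqrt(926) ≈ 1430.2*I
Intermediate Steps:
m = 5 (m = 5*1 = 5)
Z(c) = 3 + 2*c**2 (Z(c) = (c**2 + c**2) + 3 = 2*c**2 + 3 = 3 + 2*c**2)
(-1*6 + Z(m))*sqrt(554 - 1480) = (-1*6 + (3 + 2*5**2))*sqrt(554 - 1480) = (-6 + (3 + 2*25))*sqrt(-926) = (-6 + (3 + 50))*(I*sqrt(926)) = (-6 + 53)*(I*sqrt(926)) = 47*(I*sqrt(926)) = 47*I*sqrt(926)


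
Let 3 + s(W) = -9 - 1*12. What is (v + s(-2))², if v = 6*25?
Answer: 15876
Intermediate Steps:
v = 150
s(W) = -24 (s(W) = -3 + (-9 - 1*12) = -3 + (-9 - 12) = -3 - 21 = -24)
(v + s(-2))² = (150 - 24)² = 126² = 15876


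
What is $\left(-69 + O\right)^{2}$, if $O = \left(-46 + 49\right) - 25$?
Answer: $8281$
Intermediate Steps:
$O = -22$ ($O = 3 - 25 = -22$)
$\left(-69 + O\right)^{2} = \left(-69 - 22\right)^{2} = \left(-91\right)^{2} = 8281$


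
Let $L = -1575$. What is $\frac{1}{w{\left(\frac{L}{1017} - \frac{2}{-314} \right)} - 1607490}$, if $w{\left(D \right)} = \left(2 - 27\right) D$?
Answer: $- \frac{17741}{28517796040} \approx -6.221 \cdot 10^{-7}$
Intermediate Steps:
$w{\left(D \right)} = - 25 D$
$\frac{1}{w{\left(\frac{L}{1017} - \frac{2}{-314} \right)} - 1607490} = \frac{1}{- 25 \left(- \frac{1575}{1017} - \frac{2}{-314}\right) - 1607490} = \frac{1}{- 25 \left(\left(-1575\right) \frac{1}{1017} - - \frac{1}{157}\right) - 1607490} = \frac{1}{- 25 \left(- \frac{175}{113} + \frac{1}{157}\right) - 1607490} = \frac{1}{\left(-25\right) \left(- \frac{27362}{17741}\right) - 1607490} = \frac{1}{\frac{684050}{17741} - 1607490} = \frac{1}{- \frac{28517796040}{17741}} = - \frac{17741}{28517796040}$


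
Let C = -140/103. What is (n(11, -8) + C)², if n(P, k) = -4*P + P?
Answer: 12524521/10609 ≈ 1180.6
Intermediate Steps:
n(P, k) = -3*P
C = -140/103 (C = -140*1/103 = -140/103 ≈ -1.3592)
(n(11, -8) + C)² = (-3*11 - 140/103)² = (-33 - 140/103)² = (-3539/103)² = 12524521/10609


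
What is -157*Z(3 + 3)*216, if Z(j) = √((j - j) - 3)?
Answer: -33912*I*√3 ≈ -58737.0*I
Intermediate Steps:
Z(j) = I*√3 (Z(j) = √(0 - 3) = √(-3) = I*√3)
-157*Z(3 + 3)*216 = -157*I*√3*216 = -33912*I*√3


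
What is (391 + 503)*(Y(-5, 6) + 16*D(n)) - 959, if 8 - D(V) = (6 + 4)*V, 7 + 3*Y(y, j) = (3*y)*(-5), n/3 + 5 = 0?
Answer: 2279337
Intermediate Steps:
n = -15 (n = -15 + 3*0 = -15 + 0 = -15)
Y(y, j) = -7/3 - 5*y (Y(y, j) = -7/3 + ((3*y)*(-5))/3 = -7/3 + (-15*y)/3 = -7/3 - 5*y)
D(V) = 8 - 10*V (D(V) = 8 - (6 + 4)*V = 8 - 10*V)
(391 + 503)*(Y(-5, 6) + 16*D(n)) - 959 = (391 + 503)*((-7/3 - 5*(-5)) + 16*(8 - 10*(-15))) - 959 = 894*((-7/3 + 25) + 16*(8 + 150)) - 959 = 894*(68/3 + 16*158) - 959 = 894*(68/3 + 2528) - 959 = 894*(7652/3) - 959 = 2280296 - 959 = 2279337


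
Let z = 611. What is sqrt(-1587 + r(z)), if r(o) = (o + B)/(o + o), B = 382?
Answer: 3*I*sqrt(263180918)/1222 ≈ 39.827*I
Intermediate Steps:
r(o) = (382 + o)/(2*o) (r(o) = (o + 382)/(o + o) = (382 + o)/((2*o)) = (382 + o)*(1/(2*o)) = (382 + o)/(2*o))
sqrt(-1587 + r(z)) = sqrt(-1587 + (1/2)*(382 + 611)/611) = sqrt(-1587 + (1/2)*(1/611)*993) = sqrt(-1587 + 993/1222) = sqrt(-1938321/1222) = 3*I*sqrt(263180918)/1222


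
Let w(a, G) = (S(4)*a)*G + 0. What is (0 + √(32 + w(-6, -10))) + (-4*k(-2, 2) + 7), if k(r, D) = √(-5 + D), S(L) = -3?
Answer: 7 - 4*I*√3 + 2*I*√37 ≈ 7.0 + 5.2373*I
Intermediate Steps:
w(a, G) = -3*G*a (w(a, G) = (-3*a)*G + 0 = -3*G*a + 0 = -3*G*a)
(0 + √(32 + w(-6, -10))) + (-4*k(-2, 2) + 7) = (0 + √(32 - 3*(-10)*(-6))) + (-4*√(-5 + 2) + 7) = (0 + √(32 - 180)) + (-4*I*√3 + 7) = (0 + √(-148)) + (-4*I*√3 + 7) = (0 + 2*I*√37) + (-4*I*√3 + 7) = 2*I*√37 + (7 - 4*I*√3) = 7 - 4*I*√3 + 2*I*√37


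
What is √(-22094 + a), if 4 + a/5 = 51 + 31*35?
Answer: 3*I*√1826 ≈ 128.2*I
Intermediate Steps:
a = 5660 (a = -20 + 5*(51 + 31*35) = -20 + 5*(51 + 1085) = -20 + 5*1136 = -20 + 5680 = 5660)
√(-22094 + a) = √(-22094 + 5660) = √(-16434) = 3*I*√1826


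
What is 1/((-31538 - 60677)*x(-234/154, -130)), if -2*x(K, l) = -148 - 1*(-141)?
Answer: -2/645505 ≈ -3.0984e-6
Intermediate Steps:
x(K, l) = 7/2 (x(K, l) = -(-148 - 1*(-141))/2 = -(-148 + 141)/2 = -1/2*(-7) = 7/2)
1/((-31538 - 60677)*x(-234/154, -130)) = 1/((-31538 - 60677)*(7/2)) = (2/7)/(-92215) = -1/92215*2/7 = -2/645505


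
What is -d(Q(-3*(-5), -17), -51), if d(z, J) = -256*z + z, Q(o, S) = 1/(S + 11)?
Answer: -85/2 ≈ -42.500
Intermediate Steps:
Q(o, S) = 1/(11 + S)
d(z, J) = -255*z
-d(Q(-3*(-5), -17), -51) = -(-255)/(11 - 17) = -(-255)/(-6) = -(-255)*(-1)/6 = -1*85/2 = -85/2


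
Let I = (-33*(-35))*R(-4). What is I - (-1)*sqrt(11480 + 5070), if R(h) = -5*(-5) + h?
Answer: 24255 + 5*sqrt(662) ≈ 24384.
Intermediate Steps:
R(h) = 25 + h
I = 24255 (I = (-33*(-35))*(25 - 4) = 1155*21 = 24255)
I - (-1)*sqrt(11480 + 5070) = 24255 - (-1)*sqrt(11480 + 5070) = 24255 - (-1)*sqrt(16550) = 24255 - (-1)*5*sqrt(662) = 24255 - (-5)*sqrt(662) = 24255 + 5*sqrt(662)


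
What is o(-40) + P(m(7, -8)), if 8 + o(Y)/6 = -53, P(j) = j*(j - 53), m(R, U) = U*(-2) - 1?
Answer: -936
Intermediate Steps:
m(R, U) = -1 - 2*U (m(R, U) = -2*U - 1 = -1 - 2*U)
P(j) = j*(-53 + j)
o(Y) = -366 (o(Y) = -48 + 6*(-53) = -48 - 318 = -366)
o(-40) + P(m(7, -8)) = -366 + (-1 - 2*(-8))*(-53 + (-1 - 2*(-8))) = -366 + (-1 + 16)*(-53 + (-1 + 16)) = -366 + 15*(-53 + 15) = -366 + 15*(-38) = -366 - 570 = -936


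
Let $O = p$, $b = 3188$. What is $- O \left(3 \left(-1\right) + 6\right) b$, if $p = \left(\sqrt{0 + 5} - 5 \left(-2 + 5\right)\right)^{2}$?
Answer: $-2199720 + 286920 \sqrt{5} \approx -1.5581 \cdot 10^{6}$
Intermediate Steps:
$p = \left(-15 + \sqrt{5}\right)^{2}$ ($p = \left(\sqrt{5} - 15\right)^{2} = \left(-15 + \sqrt{5}\right)^{2} \approx 162.92$)
$O = \left(15 - \sqrt{5}\right)^{2} \approx 162.92$
$- O \left(3 \left(-1\right) + 6\right) b = - \left(15 - \sqrt{5}\right)^{2} \left(3 \left(-1\right) + 6\right) 3188 = - \left(15 - \sqrt{5}\right)^{2} \left(-3 + 6\right) 3188 = - \left(15 - \sqrt{5}\right)^{2} \cdot 3 \cdot 3188 = - 3 \left(15 - \sqrt{5}\right)^{2} \cdot 3188 = - 9564 \left(15 - \sqrt{5}\right)^{2}$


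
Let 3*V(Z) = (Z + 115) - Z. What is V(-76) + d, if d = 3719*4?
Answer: 44743/3 ≈ 14914.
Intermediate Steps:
d = 14876
V(Z) = 115/3 (V(Z) = ((Z + 115) - Z)/3 = ((115 + Z) - Z)/3 = (⅓)*115 = 115/3)
V(-76) + d = 115/3 + 14876 = 44743/3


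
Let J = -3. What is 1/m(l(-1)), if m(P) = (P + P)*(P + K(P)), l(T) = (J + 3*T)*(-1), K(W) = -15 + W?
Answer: -1/36 ≈ -0.027778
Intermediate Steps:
l(T) = 3 - 3*T (l(T) = (-3 + 3*T)*(-1) = 3 - 3*T)
m(P) = 2*P*(-15 + 2*P) (m(P) = (P + P)*(P + (-15 + P)) = (2*P)*(-15 + 2*P) = 2*P*(-15 + 2*P))
1/m(l(-1)) = 1/(2*(3 - 3*(-1))*(-15 + 2*(3 - 3*(-1)))) = 1/(2*(3 + 3)*(-15 + 2*(3 + 3))) = 1/(2*6*(-15 + 2*6)) = 1/(2*6*(-15 + 12)) = 1/(2*6*(-3)) = 1/(-36) = -1/36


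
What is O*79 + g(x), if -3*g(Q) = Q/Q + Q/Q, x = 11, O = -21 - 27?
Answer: -11378/3 ≈ -3792.7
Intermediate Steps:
O = -48
g(Q) = -⅔ (g(Q) = -(Q/Q + Q/Q)/3 = -(1 + 1)/3 = -⅓*2 = -⅔)
O*79 + g(x) = -48*79 - ⅔ = -3792 - ⅔ = -11378/3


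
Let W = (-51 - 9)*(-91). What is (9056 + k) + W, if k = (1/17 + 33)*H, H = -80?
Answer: 201812/17 ≈ 11871.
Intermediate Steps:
k = -44960/17 (k = (1/17 + 33)*(-80) = (562/17)*(-80) = -44960/17 ≈ -2644.7)
W = 5460 (W = -60*(-91) = 5460)
(9056 + k) + W = (9056 - 44960/17) + 5460 = 108992/17 + 5460 = 201812/17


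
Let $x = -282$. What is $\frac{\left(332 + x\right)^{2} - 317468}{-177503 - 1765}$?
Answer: $\frac{78742}{44817} \approx 1.757$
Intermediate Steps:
$\frac{\left(332 + x\right)^{2} - 317468}{-177503 - 1765} = \frac{\left(332 - 282\right)^{2} - 317468}{-177503 - 1765} = \frac{50^{2} - 317468}{-179268} = \left(2500 - 317468\right) \left(- \frac{1}{179268}\right) = \left(-314968\right) \left(- \frac{1}{179268}\right) = \frac{78742}{44817}$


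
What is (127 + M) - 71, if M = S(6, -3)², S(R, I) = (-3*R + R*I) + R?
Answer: 956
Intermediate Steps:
S(R, I) = -2*R + I*R (S(R, I) = (-3*R + I*R) + R = -2*R + I*R)
M = 900 (M = (6*(-2 - 3))² = (6*(-5))² = (-30)² = 900)
(127 + M) - 71 = (127 + 900) - 71 = 1027 - 71 = 956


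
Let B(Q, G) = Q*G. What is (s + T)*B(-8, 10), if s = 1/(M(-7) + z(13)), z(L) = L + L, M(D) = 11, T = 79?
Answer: -233920/37 ≈ -6322.2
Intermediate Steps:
B(Q, G) = G*Q
z(L) = 2*L
s = 1/37 (s = 1/(11 + 2*13) = 1/(11 + 26) = 1/37 ≈ 0.027027)
(s + T)*B(-8, 10) = (1/37 + 79)*(10*(-8)) = (2924/37)*(-80) = -233920/37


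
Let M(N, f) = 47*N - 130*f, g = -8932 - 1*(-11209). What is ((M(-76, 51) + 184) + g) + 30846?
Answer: 23105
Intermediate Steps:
g = 2277 (g = -8932 + 11209 = 2277)
M(N, f) = -130*f + 47*N
((M(-76, 51) + 184) + g) + 30846 = (((-130*51 + 47*(-76)) + 184) + 2277) + 30846 = (((-6630 - 3572) + 184) + 2277) + 30846 = ((-10202 + 184) + 2277) + 30846 = (-10018 + 2277) + 30846 = -7741 + 30846 = 23105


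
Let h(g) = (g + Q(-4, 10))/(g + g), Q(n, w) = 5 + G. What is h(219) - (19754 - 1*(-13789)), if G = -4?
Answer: -7345807/219 ≈ -33543.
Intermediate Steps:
Q(n, w) = 1 (Q(n, w) = 5 - 4 = 1)
h(g) = (1 + g)/(2*g) (h(g) = (g + 1)/(g + g) = (1 + g)/((2*g)) = (1 + g)*(1/(2*g)) = (1 + g)/(2*g))
h(219) - (19754 - 1*(-13789)) = (1/2)*(1 + 219)/219 - (19754 - 1*(-13789)) = (1/2)*(1/219)*220 - (19754 + 13789) = 110/219 - 1*33543 = 110/219 - 33543 = -7345807/219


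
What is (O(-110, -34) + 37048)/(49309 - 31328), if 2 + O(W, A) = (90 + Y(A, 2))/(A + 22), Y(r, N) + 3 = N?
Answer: 444463/215772 ≈ 2.0599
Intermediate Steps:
Y(r, N) = -3 + N
O(W, A) = -2 + 89/(22 + A) (O(W, A) = -2 + (90 + (-3 + 2))/(A + 22) = -2 + (90 - 1)/(22 + A) = -2 + 89/(22 + A))
(O(-110, -34) + 37048)/(49309 - 31328) = ((45 - 2*(-34))/(22 - 34) + 37048)/(49309 - 31328) = ((45 + 68)/(-12) + 37048)/17981 = (-1/12*113 + 37048)*(1/17981) = (-113/12 + 37048)*(1/17981) = (444463/12)*(1/17981) = 444463/215772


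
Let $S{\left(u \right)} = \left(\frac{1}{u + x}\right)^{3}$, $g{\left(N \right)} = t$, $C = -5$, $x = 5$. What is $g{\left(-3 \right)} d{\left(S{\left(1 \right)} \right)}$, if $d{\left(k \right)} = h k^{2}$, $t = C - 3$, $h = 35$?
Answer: $- \frac{35}{5832} \approx -0.0060014$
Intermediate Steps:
$t = -8$ ($t = -5 - 3 = -8$)
$g{\left(N \right)} = -8$
$S{\left(u \right)} = \frac{1}{\left(5 + u\right)^{3}}$ ($S{\left(u \right)} = \left(\frac{1}{u + 5}\right)^{3} = \left(\frac{1}{5 + u}\right)^{3} = \frac{1}{\left(5 + u\right)^{3}}$)
$d{\left(k \right)} = 35 k^{2}$
$g{\left(-3 \right)} d{\left(S{\left(1 \right)} \right)} = - 8 \cdot 35 \left(\frac{1}{\left(5 + 1\right)^{3}}\right)^{2} = - 8 \cdot 35 \left(\frac{1}{216}\right)^{2} = - 8 \cdot \frac{35}{46656} = - 8 \cdot 35 \cdot \frac{1}{46656} = \left(-8\right) \frac{35}{46656} = - \frac{35}{5832}$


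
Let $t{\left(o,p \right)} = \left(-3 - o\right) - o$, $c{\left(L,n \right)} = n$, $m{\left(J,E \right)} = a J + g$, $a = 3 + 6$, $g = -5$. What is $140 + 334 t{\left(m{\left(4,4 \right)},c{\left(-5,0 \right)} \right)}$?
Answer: $-21570$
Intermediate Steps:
$a = 9$
$m{\left(J,E \right)} = -5 + 9 J$ ($m{\left(J,E \right)} = 9 J - 5 = -5 + 9 J$)
$t{\left(o,p \right)} = -3 - 2 o$
$140 + 334 t{\left(m{\left(4,4 \right)},c{\left(-5,0 \right)} \right)} = 140 + 334 \left(-3 - 2 \left(-5 + 9 \cdot 4\right)\right) = 140 + 334 \left(-3 - 2 \left(-5 + 36\right)\right) = 140 + 334 \left(-3 - 62\right) = 140 + 334 \left(-65\right) = 140 - 21710 = -21570$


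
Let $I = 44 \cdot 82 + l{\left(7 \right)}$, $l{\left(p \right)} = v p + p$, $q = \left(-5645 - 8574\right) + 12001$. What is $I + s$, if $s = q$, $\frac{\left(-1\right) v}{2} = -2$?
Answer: $1425$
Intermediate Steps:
$v = 4$ ($v = \left(-2\right) \left(-2\right) = 4$)
$q = -2218$ ($q = -14219 + 12001 = -2218$)
$l{\left(p \right)} = 5 p$ ($l{\left(p \right)} = 4 p + p = 5 p$)
$I = 3643$ ($I = 44 \cdot 82 + 5 \cdot 7 = 3608 + 35 = 3643$)
$s = -2218$
$I + s = 3643 - 2218 = 1425$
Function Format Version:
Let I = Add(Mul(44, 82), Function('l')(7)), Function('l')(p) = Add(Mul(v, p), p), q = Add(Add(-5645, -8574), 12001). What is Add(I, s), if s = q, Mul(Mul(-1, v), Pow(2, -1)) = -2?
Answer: 1425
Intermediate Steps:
v = 4 (v = Mul(-2, -2) = 4)
q = -2218 (q = Add(-14219, 12001) = -2218)
Function('l')(p) = Mul(5, p) (Function('l')(p) = Add(Mul(4, p), p) = Mul(5, p))
I = 3643 (I = Add(Mul(44, 82), Mul(5, 7)) = Add(3608, 35) = 3643)
s = -2218
Add(I, s) = Add(3643, -2218) = 1425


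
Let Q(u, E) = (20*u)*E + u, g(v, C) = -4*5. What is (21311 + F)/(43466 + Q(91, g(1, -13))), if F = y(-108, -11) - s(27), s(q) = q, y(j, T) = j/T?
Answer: 234232/78727 ≈ 2.9752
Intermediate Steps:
g(v, C) = -20
F = -189/11 (F = -108/(-11) - 1*27 = -108*(-1/11) - 27 = 108/11 - 27 = -189/11 ≈ -17.182)
Q(u, E) = u + 20*E*u (Q(u, E) = 20*E*u + u = u + 20*E*u)
(21311 + F)/(43466 + Q(91, g(1, -13))) = (21311 - 189/11)/(43466 + 91*(1 + 20*(-20))) = 234232/(11*(43466 + 91*(1 - 400))) = 234232/(11*(43466 + 91*(-399))) = 234232/(11*(43466 - 36309)) = (234232/11)/7157 = (234232/11)*(1/7157) = 234232/78727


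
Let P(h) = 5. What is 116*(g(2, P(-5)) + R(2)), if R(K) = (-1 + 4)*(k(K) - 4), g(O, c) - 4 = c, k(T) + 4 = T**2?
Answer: -348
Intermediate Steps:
k(T) = -4 + T**2
g(O, c) = 4 + c
R(K) = -24 + 3*K**2 (R(K) = (-1 + 4)*((-4 + K**2) - 4) = 3*(-8 + K**2) = -24 + 3*K**2)
116*(g(2, P(-5)) + R(2)) = 116*((4 + 5) + (-24 + 3*2**2)) = 116*(9 + (-24 + 3*4)) = 116*(9 + (-24 + 12)) = 116*(9 - 12) = 116*(-3) = -348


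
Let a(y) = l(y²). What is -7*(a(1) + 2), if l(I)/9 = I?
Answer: -77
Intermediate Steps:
l(I) = 9*I
a(y) = 9*y²
-7*(a(1) + 2) = -7*(9*1² + 2) = -7*(9*1 + 2) = -7*(9 + 2) = -7*11 = -77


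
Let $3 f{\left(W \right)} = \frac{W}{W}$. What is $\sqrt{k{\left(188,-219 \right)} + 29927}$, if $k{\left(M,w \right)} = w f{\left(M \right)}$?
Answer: $\sqrt{29854} \approx 172.78$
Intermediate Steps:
$f{\left(W \right)} = \frac{1}{3}$ ($f{\left(W \right)} = \frac{W \frac{1}{W}}{3} = \frac{1}{3} \cdot 1 = \frac{1}{3}$)
$k{\left(M,w \right)} = \frac{w}{3}$ ($k{\left(M,w \right)} = w \frac{1}{3} = \frac{w}{3}$)
$\sqrt{k{\left(188,-219 \right)} + 29927} = \sqrt{\frac{1}{3} \left(-219\right) + 29927} = \sqrt{-73 + 29927} = \sqrt{29854}$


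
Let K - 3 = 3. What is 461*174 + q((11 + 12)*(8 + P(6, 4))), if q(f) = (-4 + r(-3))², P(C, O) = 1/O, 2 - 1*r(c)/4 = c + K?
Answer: 80278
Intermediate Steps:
K = 6 (K = 3 + 3 = 6)
r(c) = -16 - 4*c (r(c) = 8 - 4*(c + 6) = 8 - 4*(6 + c) = 8 + (-24 - 4*c) = -16 - 4*c)
q(f) = 64 (q(f) = (-4 + (-16 - 4*(-3)))² = (-4 + (-16 + 12))² = (-4 - 4)² = (-8)² = 64)
461*174 + q((11 + 12)*(8 + P(6, 4))) = 461*174 + 64 = 80214 + 64 = 80278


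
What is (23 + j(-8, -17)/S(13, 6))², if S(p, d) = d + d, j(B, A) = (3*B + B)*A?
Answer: 42025/9 ≈ 4669.4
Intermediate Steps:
j(B, A) = 4*A*B (j(B, A) = (4*B)*A = 4*A*B)
S(p, d) = 2*d
(23 + j(-8, -17)/S(13, 6))² = (23 + (4*(-17)*(-8))/((2*6)))² = (23 + 544/12)² = (23 + 544*(1/12))² = (23 + 136/3)² = (205/3)² = 42025/9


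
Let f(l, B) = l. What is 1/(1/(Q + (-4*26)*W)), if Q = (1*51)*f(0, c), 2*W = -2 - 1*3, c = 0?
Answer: 260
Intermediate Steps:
W = -5/2 (W = (-2 - 1*3)/2 = (-2 - 3)/2 = (½)*(-5) = -5/2 ≈ -2.5000)
Q = 0 (Q = (1*51)*0 = 51*0 = 0)
1/(1/(Q + (-4*26)*W)) = 1/(1/(0 - 4*26*(-5/2))) = 1/(1/(0 - 104*(-5/2))) = 1/(1/(0 + 260)) = 1/(1/260) = 260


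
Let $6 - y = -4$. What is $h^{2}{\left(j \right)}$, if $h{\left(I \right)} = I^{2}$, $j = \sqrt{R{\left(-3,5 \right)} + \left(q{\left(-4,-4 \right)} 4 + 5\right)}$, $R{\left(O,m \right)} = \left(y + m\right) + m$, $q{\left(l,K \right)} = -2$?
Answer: $289$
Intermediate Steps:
$y = 10$ ($y = 6 - -4 = 6 + 4 = 10$)
$R{\left(O,m \right)} = 10 + 2 m$ ($R{\left(O,m \right)} = \left(10 + m\right) + m = 10 + 2 m$)
$j = \sqrt{17}$ ($j = \sqrt{\left(10 + 2 \cdot 5\right) + \left(\left(-2\right) 4 + 5\right)} = \sqrt{\left(10 + 10\right) + \left(-8 + 5\right)} = \sqrt{20 - 3} = \sqrt{17} \approx 4.1231$)
$h^{2}{\left(j \right)} = \left(\left(\sqrt{17}\right)^{2}\right)^{2} = 17^{2} = 289$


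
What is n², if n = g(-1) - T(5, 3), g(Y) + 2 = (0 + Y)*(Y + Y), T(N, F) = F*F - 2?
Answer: 49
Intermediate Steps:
T(N, F) = -2 + F² (T(N, F) = F² - 2 = -2 + F²)
g(Y) = -2 + 2*Y² (g(Y) = -2 + (0 + Y)*(Y + Y) = -2 + Y*(2*Y) = -2 + 2*Y²)
n = -7 (n = (-2 + 2*(-1)²) - (-2 + 3²) = (-2 + 2*1) - (-2 + 9) = (-2 + 2) - 1*7 = 0 - 7 = -7)
n² = (-7)² = 49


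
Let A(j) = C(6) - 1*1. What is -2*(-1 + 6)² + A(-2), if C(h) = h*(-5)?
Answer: -81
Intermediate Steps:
C(h) = -5*h
A(j) = -31 (A(j) = -5*6 - 1*1 = -30 - 1 = -31)
-2*(-1 + 6)² + A(-2) = -2*(-1 + 6)² - 31 = -2*5² - 31 = -2*25 - 31 = -50 - 31 = -81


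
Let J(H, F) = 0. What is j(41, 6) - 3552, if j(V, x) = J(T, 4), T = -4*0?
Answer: -3552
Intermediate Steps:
T = 0
j(V, x) = 0
j(41, 6) - 3552 = 0 - 3552 = -3552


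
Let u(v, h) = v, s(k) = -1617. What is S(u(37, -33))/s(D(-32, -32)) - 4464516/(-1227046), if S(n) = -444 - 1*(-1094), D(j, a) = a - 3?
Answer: 3210771236/992066691 ≈ 3.2364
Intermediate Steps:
D(j, a) = -3 + a
S(n) = 650 (S(n) = -444 + 1094 = 650)
S(u(37, -33))/s(D(-32, -32)) - 4464516/(-1227046) = 650/(-1617) - 4464516/(-1227046) = 650*(-1/1617) - 4464516*(-1/1227046) = -650/1617 + 2232258/613523 = 3210771236/992066691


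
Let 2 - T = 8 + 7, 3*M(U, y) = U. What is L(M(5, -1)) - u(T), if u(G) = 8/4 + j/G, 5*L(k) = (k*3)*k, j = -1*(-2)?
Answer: -7/39 ≈ -0.17949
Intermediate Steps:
M(U, y) = U/3
j = 2
L(k) = 3*k**2/5 (L(k) = ((k*3)*k)/5 = ((3*k)*k)/5 = (3*k**2)/5 = 3*k**2/5)
T = -13 (T = 2 - (8 + 7) = 2 - 1*15 = 2 - 15 = -13)
u(G) = 2 + 2/G (u(G) = 8/4 + 2/G = 8*(1/4) + 2/G = 2 + 2/G)
L(M(5, -1)) - u(T) = 3*((1/3)*5)**2/5 - (2 + 2/(-13)) = 3*(5/3)**2/5 - (2 + 2*(-1/13)) = (3/5)*(25/9) - (2 - 2/13) = 5/3 - 1*24/13 = 5/3 - 24/13 = -7/39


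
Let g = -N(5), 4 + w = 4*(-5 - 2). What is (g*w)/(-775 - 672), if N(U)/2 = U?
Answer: -320/1447 ≈ -0.22115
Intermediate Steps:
N(U) = 2*U
w = -32 (w = -4 + 4*(-5 - 2) = -4 + 4*(-7) = -4 - 28 = -32)
g = -10 (g = -2*5 = -1*10 = -10)
(g*w)/(-775 - 672) = (-10*(-32))/(-775 - 672) = 320/(-1447) = 320*(-1/1447) = -320/1447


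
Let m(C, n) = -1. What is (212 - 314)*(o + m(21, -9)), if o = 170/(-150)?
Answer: 1088/5 ≈ 217.60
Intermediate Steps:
o = -17/15 (o = 170*(-1/150) = -17/15 ≈ -1.1333)
(212 - 314)*(o + m(21, -9)) = (212 - 314)*(-17/15 - 1) = -102*(-32/15) = 1088/5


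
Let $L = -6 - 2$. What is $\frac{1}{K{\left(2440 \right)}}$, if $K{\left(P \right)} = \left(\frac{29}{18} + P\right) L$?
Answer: $- \frac{9}{175796} \approx -5.1196 \cdot 10^{-5}$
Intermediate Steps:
$L = -8$
$K{\left(P \right)} = - \frac{116}{9} - 8 P$ ($K{\left(P \right)} = \left(\frac{29}{18} + P\right) \left(-8\right) = - \frac{116}{9} - 8 P$)
$\frac{1}{K{\left(2440 \right)}} = \frac{1}{- \frac{116}{9} - 19520} = \frac{1}{- \frac{175796}{9}} = - \frac{9}{175796}$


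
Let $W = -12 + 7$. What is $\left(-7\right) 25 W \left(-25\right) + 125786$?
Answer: $103911$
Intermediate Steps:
$W = -5$
$\left(-7\right) 25 W \left(-25\right) + 125786 = \left(-7\right) 25 \left(-5\right) \left(-25\right) + 125786 = \left(-175\right) \left(-5\right) \left(-25\right) + 125786 = 875 \left(-25\right) + 125786 = -21875 + 125786 = 103911$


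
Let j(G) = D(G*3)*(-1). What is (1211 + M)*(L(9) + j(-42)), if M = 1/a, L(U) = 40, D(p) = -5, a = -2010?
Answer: 7302327/134 ≈ 54495.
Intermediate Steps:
j(G) = 5 (j(G) = -5*(-1) = 5)
M = -1/2010 (M = 1/(-2010) = -1/2010 ≈ -0.00049751)
(1211 + M)*(L(9) + j(-42)) = (1211 - 1/2010)*(40 + 5) = (2434109/2010)*45 = 7302327/134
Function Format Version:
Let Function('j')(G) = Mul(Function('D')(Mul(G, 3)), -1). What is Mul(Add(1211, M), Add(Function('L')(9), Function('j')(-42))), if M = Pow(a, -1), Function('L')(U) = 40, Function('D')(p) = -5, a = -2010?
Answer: Rational(7302327, 134) ≈ 54495.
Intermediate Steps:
Function('j')(G) = 5 (Function('j')(G) = Mul(-5, -1) = 5)
M = Rational(-1, 2010) (M = Pow(-2010, -1) = Rational(-1, 2010) ≈ -0.00049751)
Mul(Add(1211, M), Add(Function('L')(9), Function('j')(-42))) = Mul(Add(1211, Rational(-1, 2010)), Add(40, 5)) = Mul(Rational(2434109, 2010), 45) = Rational(7302327, 134)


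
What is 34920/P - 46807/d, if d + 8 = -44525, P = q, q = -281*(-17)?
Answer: 1778689399/212734141 ≈ 8.3611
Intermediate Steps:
q = 4777
P = 4777
d = -44533 (d = -8 - 44525 = -44533)
34920/P - 46807/d = 34920/4777 - 46807/(-44533) = 34920*(1/4777) - 46807*(-1/44533) = 34920/4777 + 46807/44533 = 1778689399/212734141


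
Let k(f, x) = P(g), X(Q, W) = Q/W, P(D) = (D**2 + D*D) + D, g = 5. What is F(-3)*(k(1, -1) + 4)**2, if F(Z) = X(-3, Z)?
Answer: 3481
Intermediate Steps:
P(D) = D + 2*D**2 (P(D) = (D**2 + D**2) + D = 2*D**2 + D = D + 2*D**2)
k(f, x) = 55 (k(f, x) = 5*(1 + 2*5) = 5*(1 + 10) = 5*11 = 55)
F(Z) = -3/Z
F(-3)*(k(1, -1) + 4)**2 = (-3/(-3))*(55 + 4)**2 = -3*(-1/3)*59**2 = 1*3481 = 3481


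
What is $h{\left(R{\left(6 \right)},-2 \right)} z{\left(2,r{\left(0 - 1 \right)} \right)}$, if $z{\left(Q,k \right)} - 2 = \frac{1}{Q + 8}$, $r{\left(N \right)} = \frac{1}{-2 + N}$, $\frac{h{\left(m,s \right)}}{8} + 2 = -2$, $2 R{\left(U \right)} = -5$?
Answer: $- \frac{336}{5} \approx -67.2$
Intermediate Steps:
$R{\left(U \right)} = - \frac{5}{2}$ ($R{\left(U \right)} = \frac{1}{2} \left(-5\right) = - \frac{5}{2}$)
$h{\left(m,s \right)} = -32$ ($h{\left(m,s \right)} = -16 + 8 \left(-2\right) = -16 - 16 = -32$)
$z{\left(Q,k \right)} = 2 + \frac{1}{8 + Q}$ ($z{\left(Q,k \right)} = 2 + \frac{1}{Q + 8} = 2 + \frac{1}{8 + Q}$)
$h{\left(R{\left(6 \right)},-2 \right)} z{\left(2,r{\left(0 - 1 \right)} \right)} = - 32 \frac{17 + 2 \cdot 2}{8 + 2} = - 32 \frac{17 + 4}{10} = - 32 \cdot \frac{1}{10} \cdot 21 = \left(-32\right) \frac{21}{10} = - \frac{336}{5}$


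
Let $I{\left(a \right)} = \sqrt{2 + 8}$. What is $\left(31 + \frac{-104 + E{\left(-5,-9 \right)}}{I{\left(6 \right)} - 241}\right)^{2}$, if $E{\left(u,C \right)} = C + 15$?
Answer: $\frac{3326315840801}{3372241041} + \frac{357468524 \sqrt{10}}{3372241041} \approx 986.72$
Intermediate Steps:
$E{\left(u,C \right)} = 15 + C$
$I{\left(a \right)} = \sqrt{10}$
$\left(31 + \frac{-104 + E{\left(-5,-9 \right)}}{I{\left(6 \right)} - 241}\right)^{2} = \left(31 + \frac{-104 + \left(15 - 9\right)}{\sqrt{10} - 241}\right)^{2} = \left(31 + \frac{-104 + 6}{-241 + \sqrt{10}}\right)^{2} = \left(31 - \frac{98}{-241 + \sqrt{10}}\right)^{2}$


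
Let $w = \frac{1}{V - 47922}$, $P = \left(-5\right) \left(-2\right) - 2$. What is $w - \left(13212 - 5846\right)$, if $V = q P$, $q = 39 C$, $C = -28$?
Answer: $- \frac{417342829}{56658} \approx -7366.0$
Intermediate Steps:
$P = 8$ ($P = 10 - 2 = 8$)
$q = -1092$ ($q = 39 \left(-28\right) = -1092$)
$V = -8736$ ($V = \left(-1092\right) 8 = -8736$)
$w = - \frac{1}{56658}$ ($w = \frac{1}{-8736 - 47922} = \frac{1}{-56658} = - \frac{1}{56658} \approx -1.765 \cdot 10^{-5}$)
$w - \left(13212 - 5846\right) = - \frac{1}{56658} - \left(13212 - 5846\right) = - \frac{1}{56658} - 7366 = - \frac{417342829}{56658}$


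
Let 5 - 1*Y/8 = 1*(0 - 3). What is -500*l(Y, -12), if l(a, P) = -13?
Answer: 6500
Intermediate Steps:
Y = 64 (Y = 40 - 8*(0 - 3) = 40 - 8*(-3) = 40 + 24 = 64)
-500*l(Y, -12) = -500*(-13) = 6500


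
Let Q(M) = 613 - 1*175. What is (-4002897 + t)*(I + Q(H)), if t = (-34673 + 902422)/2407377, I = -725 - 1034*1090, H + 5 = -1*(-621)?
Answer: 10863658287966626740/2407377 ≈ 4.5127e+12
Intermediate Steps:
H = 616 (H = -5 - 1*(-621) = -5 + 621 = 616)
Q(M) = 438 (Q(M) = 613 - 175 = 438)
I = -1127785 (I = -725 - 1127060 = -1127785)
t = 867749/2407377 (t = 867749*(1/2407377) = 867749/2407377 ≈ 0.36045)
(-4002897 + t)*(I + Q(H)) = (-4002897 + 867749/2407377)*(-1127785 + 438) = -9636481303420/2407377*(-1127347) = 10863658287966626740/2407377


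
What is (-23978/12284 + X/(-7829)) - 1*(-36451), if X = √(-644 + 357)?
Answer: 223870053/6142 - I*√287/7829 ≈ 36449.0 - 0.0021639*I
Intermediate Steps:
X = I*√287 (X = √(-287) = I*√287 ≈ 16.941*I)
(-23978/12284 + X/(-7829)) - 1*(-36451) = (-23978/12284 + (I*√287)/(-7829)) - 1*(-36451) = (-23978*1/12284 + (I*√287)*(-1/7829)) + 36451 = (-11989/6142 - I*√287/7829) + 36451 = 223870053/6142 - I*√287/7829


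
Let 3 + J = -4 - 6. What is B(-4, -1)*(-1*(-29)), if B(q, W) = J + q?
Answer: -493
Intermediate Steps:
J = -13 (J = -3 + (-4 - 6) = -3 - 10 = -13)
B(q, W) = -13 + q
B(-4, -1)*(-1*(-29)) = (-13 - 4)*(-1*(-29)) = -17*29 = -493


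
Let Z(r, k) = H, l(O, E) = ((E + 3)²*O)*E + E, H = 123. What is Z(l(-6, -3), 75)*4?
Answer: 492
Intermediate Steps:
l(O, E) = E + E*O*(3 + E)² (l(O, E) = ((3 + E)²*O)*E + E = (O*(3 + E)²)*E + E = E*O*(3 + E)² + E = E + E*O*(3 + E)²)
Z(r, k) = 123
Z(l(-6, -3), 75)*4 = 123*4 = 492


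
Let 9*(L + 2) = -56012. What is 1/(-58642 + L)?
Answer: -9/583808 ≈ -1.5416e-5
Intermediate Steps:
L = -56030/9 (L = -2 + (1/9)*(-56012) = -2 - 56012/9 = -56030/9 ≈ -6225.6)
1/(-58642 + L) = 1/(-58642 - 56030/9) = 1/(-583808/9) = -9/583808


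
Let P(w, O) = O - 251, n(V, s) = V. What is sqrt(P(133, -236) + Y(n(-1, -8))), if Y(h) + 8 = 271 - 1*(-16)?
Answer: 4*I*sqrt(13) ≈ 14.422*I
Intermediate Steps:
Y(h) = 279 (Y(h) = -8 + (271 - 1*(-16)) = -8 + (271 + 16) = -8 + 287 = 279)
P(w, O) = -251 + O
sqrt(P(133, -236) + Y(n(-1, -8))) = sqrt((-251 - 236) + 279) = sqrt(-487 + 279) = sqrt(-208) = 4*I*sqrt(13)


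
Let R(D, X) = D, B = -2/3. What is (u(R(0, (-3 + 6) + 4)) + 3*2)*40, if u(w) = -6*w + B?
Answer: 640/3 ≈ 213.33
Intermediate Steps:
B = -⅔ (B = -2*⅓ = -⅔ ≈ -0.66667)
u(w) = -⅔ - 6*w (u(w) = -6*w - ⅔ = -⅔ - 6*w)
(u(R(0, (-3 + 6) + 4)) + 3*2)*40 = ((-⅔ - 6*0) + 3*2)*40 = ((-⅔ + 0) + 6)*40 = (-⅔ + 6)*40 = (16/3)*40 = 640/3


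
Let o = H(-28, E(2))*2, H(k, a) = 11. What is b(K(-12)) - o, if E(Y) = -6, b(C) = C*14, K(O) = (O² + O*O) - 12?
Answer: 3842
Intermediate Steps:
K(O) = -12 + 2*O² (K(O) = (O² + O²) - 12 = 2*O² - 12 = -12 + 2*O²)
b(C) = 14*C
o = 22 (o = 11*2 = 22)
b(K(-12)) - o = 14*(-12 + 2*(-12)²) - 1*22 = 14*(-12 + 2*144) - 22 = 14*(-12 + 288) - 22 = 14*276 - 22 = 3864 - 22 = 3842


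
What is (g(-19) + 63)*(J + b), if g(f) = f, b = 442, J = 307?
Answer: 32956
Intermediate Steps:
(g(-19) + 63)*(J + b) = (-19 + 63)*(307 + 442) = 44*749 = 32956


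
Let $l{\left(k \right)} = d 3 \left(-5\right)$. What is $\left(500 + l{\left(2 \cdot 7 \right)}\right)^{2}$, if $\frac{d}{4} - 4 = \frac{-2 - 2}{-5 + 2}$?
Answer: $32400$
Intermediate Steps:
$d = \frac{64}{3}$ ($d = 16 + 4 \frac{-2 - 2}{-5 + 2} = 16 + 4 \left(- \frac{4}{-3}\right) = 16 + 4 \left(\left(-4\right) \left(- \frac{1}{3}\right)\right) = 16 + 4 \cdot \frac{4}{3} = 16 + \frac{16}{3} = \frac{64}{3} \approx 21.333$)
$l{\left(k \right)} = -320$ ($l{\left(k \right)} = \frac{64}{3} \cdot 3 \left(-5\right) = 64 \left(-5\right) = -320$)
$\left(500 + l{\left(2 \cdot 7 \right)}\right)^{2} = \left(500 - 320\right)^{2} = 180^{2} = 32400$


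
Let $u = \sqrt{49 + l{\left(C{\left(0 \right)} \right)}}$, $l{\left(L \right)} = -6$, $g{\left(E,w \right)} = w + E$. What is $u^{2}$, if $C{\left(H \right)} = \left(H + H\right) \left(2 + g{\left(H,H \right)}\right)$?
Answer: $43$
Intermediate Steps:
$g{\left(E,w \right)} = E + w$
$C{\left(H \right)} = 2 H \left(2 + 2 H\right)$ ($C{\left(H \right)} = \left(H + H\right) \left(2 + \left(H + H\right)\right) = 2 H \left(2 + 2 H\right)$)
$u = \sqrt{43}$ ($u = \sqrt{49 - 6} = \sqrt{43} \approx 6.5574$)
$u^{2} = \left(\sqrt{43}\right)^{2} = 43$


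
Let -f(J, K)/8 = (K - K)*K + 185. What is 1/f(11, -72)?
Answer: -1/1480 ≈ -0.00067568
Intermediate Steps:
f(J, K) = -1480 (f(J, K) = -8*((K - K)*K + 185) = -8*(0*K + 185) = -8*(0 + 185) = -8*185 = -1480)
1/f(11, -72) = 1/(-1480) = -1/1480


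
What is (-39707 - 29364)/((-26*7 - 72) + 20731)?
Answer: -69071/20477 ≈ -3.3731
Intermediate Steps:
(-39707 - 29364)/((-26*7 - 72) + 20731) = -69071/((-182 - 72) + 20731) = -69071/(-254 + 20731) = -69071/20477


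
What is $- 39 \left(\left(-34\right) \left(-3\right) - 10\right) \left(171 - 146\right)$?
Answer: $-89700$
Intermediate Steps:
$- 39 \left(\left(-34\right) \left(-3\right) - 10\right) \left(171 - 146\right) = - 39 \left(102 - 10\right) 25 = - 39 \cdot 92 \cdot 25 = \left(-39\right) 2300 = -89700$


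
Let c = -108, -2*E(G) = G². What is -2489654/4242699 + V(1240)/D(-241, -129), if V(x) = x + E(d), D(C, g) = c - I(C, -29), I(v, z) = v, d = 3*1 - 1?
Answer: 4921337380/564278967 ≈ 8.7215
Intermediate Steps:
d = 2 (d = 3 - 1 = 2)
E(G) = -G²/2
D(C, g) = -108 - C
V(x) = -2 + x (V(x) = x - ½*2² = x - ½*4 = x - 2 = -2 + x)
-2489654/4242699 + V(1240)/D(-241, -129) = -2489654/4242699 + (-2 + 1240)/(-108 - 1*(-241)) = -2489654*1/4242699 + 1238/(-108 + 241) = -2489654/4242699 + 1238/133 = 4921337380/564278967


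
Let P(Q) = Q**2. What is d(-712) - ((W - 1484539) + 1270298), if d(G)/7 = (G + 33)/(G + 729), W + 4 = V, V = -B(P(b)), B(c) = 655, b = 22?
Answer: 3648547/17 ≈ 2.1462e+5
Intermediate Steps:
V = -655 (V = -1*655 = -655)
W = -659 (W = -4 - 655 = -659)
d(G) = 7*(33 + G)/(729 + G) (d(G) = 7*((G + 33)/(G + 729)) = 7*((33 + G)/(729 + G)) = 7*(33 + G)/(729 + G))
d(-712) - ((W - 1484539) + 1270298) = 7*(33 - 712)/(729 - 712) - ((-659 - 1484539) + 1270298) = 7*(-679)/17 - (-1485198 + 1270298) = 7*(1/17)*(-679) - 1*(-214900) = -4753/17 + 214900 = 3648547/17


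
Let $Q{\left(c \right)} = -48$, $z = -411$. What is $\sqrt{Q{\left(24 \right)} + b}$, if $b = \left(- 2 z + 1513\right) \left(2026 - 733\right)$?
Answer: $\sqrt{3019107} \approx 1737.6$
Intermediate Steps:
$b = 3019155$ ($b = \left(\left(-2\right) \left(-411\right) + 1513\right) \left(2026 - 733\right) = \left(822 + 1513\right) 1293 = 2335 \cdot 1293 = 3019155$)
$\sqrt{Q{\left(24 \right)} + b} = \sqrt{-48 + 3019155} = \sqrt{3019107}$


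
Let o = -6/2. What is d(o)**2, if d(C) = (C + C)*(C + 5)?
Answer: 144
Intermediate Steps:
o = -3 (o = -6*1/2 = -3)
d(C) = 2*C*(5 + C) (d(C) = (2*C)*(5 + C) = 2*C*(5 + C))
d(o)**2 = (2*(-3)*(5 - 3))**2 = (2*(-3)*2)**2 = (-12)**2 = 144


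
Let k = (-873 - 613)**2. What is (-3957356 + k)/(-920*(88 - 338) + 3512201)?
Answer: -1749160/3742201 ≈ -0.46741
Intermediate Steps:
k = 2208196 (k = (-1486)**2 = 2208196)
(-3957356 + k)/(-920*(88 - 338) + 3512201) = (-3957356 + 2208196)/(-920*(88 - 338) + 3512201) = -1749160/(-920*(-250) + 3512201) = -1749160/(230000 + 3512201) = -1749160/3742201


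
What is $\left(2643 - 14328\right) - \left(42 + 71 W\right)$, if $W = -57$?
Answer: $-7680$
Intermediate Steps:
$\left(2643 - 14328\right) - \left(42 + 71 W\right) = \left(2643 - 14328\right) - -4005 = -11685 + \left(-42 + 4047\right) = -11685 + 4005 = -7680$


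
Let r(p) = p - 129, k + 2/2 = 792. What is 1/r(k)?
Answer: 1/662 ≈ 0.0015106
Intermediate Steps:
k = 791 (k = -1 + 792 = 791)
r(p) = -129 + p
1/r(k) = 1/(-129 + 791) = 1/662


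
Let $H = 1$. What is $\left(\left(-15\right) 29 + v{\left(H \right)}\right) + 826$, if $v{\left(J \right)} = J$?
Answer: $392$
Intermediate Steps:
$\left(\left(-15\right) 29 + v{\left(H \right)}\right) + 826 = \left(\left(-15\right) 29 + 1\right) + 826 = \left(-435 + 1\right) + 826 = -434 + 826 = 392$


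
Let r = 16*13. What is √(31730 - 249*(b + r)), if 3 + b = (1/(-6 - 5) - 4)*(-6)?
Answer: 13*I*√18205/11 ≈ 159.46*I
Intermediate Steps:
r = 208
b = 237/11 (b = -3 + (1/(-6 - 5) - 4)*(-6) = -3 + (1/(-11) - 4)*(-6) = -3 + (-1/11 - 4)*(-6) = -3 - 45/11*(-6) = -3 + 270/11 = 237/11 ≈ 21.545)
√(31730 - 249*(b + r)) = √(31730 - 249*(237/11 + 208)) = √(31730 - 249*2525/11) = √(31730 - 628725/11) = √(-279695/11) = 13*I*√18205/11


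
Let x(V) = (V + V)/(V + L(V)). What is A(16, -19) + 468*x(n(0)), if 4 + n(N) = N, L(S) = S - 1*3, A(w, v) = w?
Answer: 3920/11 ≈ 356.36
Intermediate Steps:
L(S) = -3 + S (L(S) = S - 3 = -3 + S)
n(N) = -4 + N
x(V) = 2*V/(-3 + 2*V) (x(V) = (V + V)/(V + (-3 + V)) = (2*V)/(-3 + 2*V) = 2*V/(-3 + 2*V))
A(16, -19) + 468*x(n(0)) = 16 + 468*(2*(-4 + 0)/(-3 + 2*(-4 + 0))) = 16 + 468*(2*(-4)/(-3 + 2*(-4))) = 16 + 468*(2*(-4)/(-3 - 8)) = 16 + 468*(2*(-4)/(-11)) = 16 + 468*(2*(-4)*(-1/11)) = 16 + 468*(8/11) = 16 + 3744/11 = 3920/11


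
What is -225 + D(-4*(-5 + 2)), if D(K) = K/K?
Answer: -224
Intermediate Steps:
D(K) = 1
-225 + D(-4*(-5 + 2)) = -225 + 1 = -224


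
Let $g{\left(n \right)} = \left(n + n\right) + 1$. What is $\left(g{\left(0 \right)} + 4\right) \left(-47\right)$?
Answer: $-235$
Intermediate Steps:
$g{\left(n \right)} = 1 + 2 n$ ($g{\left(n \right)} = 2 n + 1 = 1 + 2 n$)
$\left(g{\left(0 \right)} + 4\right) \left(-47\right) = \left(\left(1 + 2 \cdot 0\right) + 4\right) \left(-47\right) = \left(\left(1 + 0\right) + 4\right) \left(-47\right) = \left(1 + 4\right) \left(-47\right) = 5 \left(-47\right) = -235$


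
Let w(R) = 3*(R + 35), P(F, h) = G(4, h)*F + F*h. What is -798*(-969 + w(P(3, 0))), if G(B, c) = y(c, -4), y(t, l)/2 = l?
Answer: 746928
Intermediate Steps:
y(t, l) = 2*l
G(B, c) = -8 (G(B, c) = 2*(-4) = -8)
P(F, h) = -8*F + F*h
w(R) = 105 + 3*R (w(R) = 3*(35 + R) = 105 + 3*R)
-798*(-969 + w(P(3, 0))) = -798*(-969 + (105 + 3*(3*(-8 + 0)))) = -798*(-969 + (105 + 3*(3*(-8)))) = -798*(-969 + (105 + 3*(-24))) = -798*(-969 + (105 - 72)) = -798*(-969 + 33) = -798*(-936) = 746928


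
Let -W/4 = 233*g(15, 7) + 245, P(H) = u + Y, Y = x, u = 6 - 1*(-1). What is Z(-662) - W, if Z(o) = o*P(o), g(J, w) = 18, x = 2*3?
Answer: 9150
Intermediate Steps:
x = 6
u = 7 (u = 6 + 1 = 7)
Y = 6
P(H) = 13 (P(H) = 7 + 6 = 13)
Z(o) = 13*o (Z(o) = o*13 = 13*o)
W = -17756 (W = -4*(233*18 + 245) = -4*(4194 + 245) = -4*4439 = -17756)
Z(-662) - W = 13*(-662) - 1*(-17756) = -8606 + 17756 = 9150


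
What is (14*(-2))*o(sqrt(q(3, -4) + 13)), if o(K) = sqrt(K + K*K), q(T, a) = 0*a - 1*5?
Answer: -28*2**(3/4)*sqrt(1 + 2*sqrt(2)) ≈ -92.138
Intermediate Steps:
q(T, a) = -5 (q(T, a) = 0 - 5 = -5)
o(K) = sqrt(K + K**2)
(14*(-2))*o(sqrt(q(3, -4) + 13)) = (14*(-2))*sqrt(sqrt(-5 + 13)*(1 + sqrt(-5 + 13))) = -28*2**(3/4)*sqrt(1 + sqrt(8)) = -28*2**(3/4)*sqrt(1 + 2*sqrt(2))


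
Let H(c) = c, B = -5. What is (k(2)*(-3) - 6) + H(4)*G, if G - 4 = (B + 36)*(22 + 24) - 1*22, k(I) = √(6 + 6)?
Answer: 5626 - 6*√3 ≈ 5615.6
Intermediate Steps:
k(I) = 2*√3 (k(I) = √12 = 2*√3)
G = 1408 (G = 4 + ((-5 + 36)*(22 + 24) - 1*22) = 4 + (31*46 - 22) = 4 + (1426 - 22) = 4 + 1404 = 1408)
(k(2)*(-3) - 6) + H(4)*G = ((2*√3)*(-3) - 6) + 4*1408 = (-6*√3 - 6) + 5632 = (-6 - 6*√3) + 5632 = 5626 - 6*√3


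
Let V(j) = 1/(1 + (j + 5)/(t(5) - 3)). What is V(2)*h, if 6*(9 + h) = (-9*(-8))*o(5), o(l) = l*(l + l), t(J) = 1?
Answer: -1182/5 ≈ -236.40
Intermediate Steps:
o(l) = 2*l² (o(l) = l*(2*l) = 2*l²)
h = 591 (h = -9 + ((-9*(-8))*(2*5²))/6 = -9 + (72*(2*25))/6 = -9 + (72*50)/6 = -9 + (⅙)*3600 = -9 + 600 = 591)
V(j) = 1/(-3/2 - j/2) (V(j) = 1/(1 + (j + 5)/(1 - 3)) = 1/(1 + (5 + j)/(-2)) = 1/(1 + (5 + j)*(-½)) = 1/(1 + (-5/2 - j/2)) = 1/(-3/2 - j/2))
V(2)*h = -2/(3 + 2)*591 = -2/5*591 = -2*⅕*591 = -⅖*591 = -1182/5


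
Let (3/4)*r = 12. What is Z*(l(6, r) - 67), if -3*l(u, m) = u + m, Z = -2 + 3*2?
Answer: -892/3 ≈ -297.33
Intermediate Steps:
r = 16 (r = (4/3)*12 = 16)
Z = 4 (Z = -2 + 6 = 4)
l(u, m) = -m/3 - u/3 (l(u, m) = -(u + m)/3 = -(m + u)/3 = -m/3 - u/3)
Z*(l(6, r) - 67) = 4*((-⅓*16 - ⅓*6) - 67) = 4*((-16/3 - 2) - 67) = 4*(-22/3 - 67) = 4*(-223/3) = -892/3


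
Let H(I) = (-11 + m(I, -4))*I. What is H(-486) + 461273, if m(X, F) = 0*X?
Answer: 466619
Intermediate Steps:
m(X, F) = 0
H(I) = -11*I (H(I) = (-11 + 0)*I = -11*I)
H(-486) + 461273 = -11*(-486) + 461273 = 5346 + 461273 = 466619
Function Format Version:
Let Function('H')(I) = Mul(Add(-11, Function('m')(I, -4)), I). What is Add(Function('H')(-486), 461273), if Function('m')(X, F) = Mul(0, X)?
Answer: 466619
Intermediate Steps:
Function('m')(X, F) = 0
Function('H')(I) = Mul(-11, I) (Function('H')(I) = Mul(Add(-11, 0), I) = Mul(-11, I))
Add(Function('H')(-486), 461273) = Add(Mul(-11, -486), 461273) = Add(5346, 461273) = 466619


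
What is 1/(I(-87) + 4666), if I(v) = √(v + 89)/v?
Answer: 17658477/82394453681 + 87*√2/164788907362 ≈ 0.00021432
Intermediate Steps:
I(v) = √(89 + v)/v
1/(I(-87) + 4666) = 1/(√(89 - 87)/(-87) + 4666) = 1/(-√2/87 + 4666) = 1/(4666 - √2/87)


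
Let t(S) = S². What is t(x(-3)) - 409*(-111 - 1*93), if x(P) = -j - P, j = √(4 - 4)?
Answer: 83445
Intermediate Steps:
j = 0 (j = √0 = 0)
x(P) = -P (x(P) = -1*0 - P = 0 - P = -P)
t(x(-3)) - 409*(-111 - 1*93) = (-1*(-3))² - 409*(-111 - 1*93) = 3² - 409*(-111 - 93) = 9 - 409*(-204) = 9 + 83436 = 83445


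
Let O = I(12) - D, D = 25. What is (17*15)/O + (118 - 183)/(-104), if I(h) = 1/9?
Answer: -2155/224 ≈ -9.6205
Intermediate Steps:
I(h) = ⅑
O = -224/9 (O = ⅑ - 1*25 = ⅑ - 25 = -224/9 ≈ -24.889)
(17*15)/O + (118 - 183)/(-104) = (17*15)/(-224/9) + (118 - 183)/(-104) = 255*(-9/224) - 65*(-1/104) = -2295/224 + 5/8 = -2155/224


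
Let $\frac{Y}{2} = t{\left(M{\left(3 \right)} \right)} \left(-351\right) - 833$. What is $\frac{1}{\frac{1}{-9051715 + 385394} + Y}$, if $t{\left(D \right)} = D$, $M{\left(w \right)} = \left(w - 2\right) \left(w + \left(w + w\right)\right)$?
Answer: $- \frac{8666321}{69191906865} \approx -0.00012525$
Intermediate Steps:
$M{\left(w \right)} = 3 w \left(-2 + w\right)$ ($M{\left(w \right)} = \left(-2 + w\right) \left(w + 2 w\right) = \left(-2 + w\right) 3 w = 3 w \left(-2 + w\right)$)
$Y = -7984$ ($Y = 2 \left(3 \cdot 3 \left(-2 + 3\right) \left(-351\right) - 833\right) = 2 \left(3 \cdot 3 \cdot 1 \left(-351\right) - 833\right) = 2 \left(9 \left(-351\right) - 833\right) = 2 \left(-3159 - 833\right) = 2 \left(-3992\right) = -7984$)
$\frac{1}{\frac{1}{-9051715 + 385394} + Y} = \frac{1}{\frac{1}{-9051715 + 385394} - 7984} = \frac{1}{\frac{1}{-8666321} - 7984} = \frac{1}{- \frac{1}{8666321} - 7984} = \frac{1}{- \frac{69191906865}{8666321}} = - \frac{8666321}{69191906865}$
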